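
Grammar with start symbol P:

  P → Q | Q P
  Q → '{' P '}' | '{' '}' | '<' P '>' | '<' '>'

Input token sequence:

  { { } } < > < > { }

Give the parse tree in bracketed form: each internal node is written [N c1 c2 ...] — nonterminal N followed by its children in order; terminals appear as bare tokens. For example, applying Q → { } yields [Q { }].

P
Q P
{ P } P
{ Q } P
{ { } } P
{ { } } Q P
{ { } } < > P
{ { } } < > Q P
{ { } } < > < > P
{ { } } < > < > Q
{ { } } < > < > { }

[P [Q { [P [Q { }]] }] [P [Q < >] [P [Q < >] [P [Q { }]]]]]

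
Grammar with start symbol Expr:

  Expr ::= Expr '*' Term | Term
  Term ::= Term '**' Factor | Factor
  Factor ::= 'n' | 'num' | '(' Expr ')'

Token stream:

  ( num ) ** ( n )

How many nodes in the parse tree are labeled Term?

[Expr [Term [Term [Factor ( [Expr [Term [Factor num]]] )]] ** [Factor ( [Expr [Term [Factor n]]] )]]]

4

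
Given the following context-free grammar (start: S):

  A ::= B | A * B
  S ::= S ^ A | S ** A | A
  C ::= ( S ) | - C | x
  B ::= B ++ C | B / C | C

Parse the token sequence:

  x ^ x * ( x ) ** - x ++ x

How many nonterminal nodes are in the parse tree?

[S [S [S [A [B [C x]]]] ^ [A [A [B [C x]]] * [B [C ( [S [A [B [C x]]]] )]]]] ** [A [B [B [C - [C x]]] ++ [C x]]]]

22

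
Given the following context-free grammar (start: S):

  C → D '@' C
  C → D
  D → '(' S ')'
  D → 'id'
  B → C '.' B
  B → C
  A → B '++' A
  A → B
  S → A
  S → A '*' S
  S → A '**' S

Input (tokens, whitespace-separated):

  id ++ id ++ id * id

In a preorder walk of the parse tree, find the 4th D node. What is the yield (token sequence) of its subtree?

[S [A [B [C [D id]]] ++ [A [B [C [D id]]] ++ [A [B [C [D id]]]]]] * [S [A [B [C [D id]]]]]]

id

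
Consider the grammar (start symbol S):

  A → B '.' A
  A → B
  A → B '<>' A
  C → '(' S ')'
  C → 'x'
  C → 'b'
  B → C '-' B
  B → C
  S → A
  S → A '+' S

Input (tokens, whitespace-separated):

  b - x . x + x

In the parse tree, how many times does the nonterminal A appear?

3

[S [A [B [C b] - [B [C x]]] . [A [B [C x]]]] + [S [A [B [C x]]]]]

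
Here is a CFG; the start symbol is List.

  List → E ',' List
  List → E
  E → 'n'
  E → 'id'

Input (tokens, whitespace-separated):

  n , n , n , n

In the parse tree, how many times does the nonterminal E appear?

[List [E n] , [List [E n] , [List [E n] , [List [E n]]]]]

4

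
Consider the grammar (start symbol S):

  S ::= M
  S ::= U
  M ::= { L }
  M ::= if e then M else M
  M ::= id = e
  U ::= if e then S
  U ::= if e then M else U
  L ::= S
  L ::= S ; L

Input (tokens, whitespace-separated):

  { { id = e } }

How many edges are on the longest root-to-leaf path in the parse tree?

[S [M { [L [S [M { [L [S [M id = e]]] }]]] }]]

8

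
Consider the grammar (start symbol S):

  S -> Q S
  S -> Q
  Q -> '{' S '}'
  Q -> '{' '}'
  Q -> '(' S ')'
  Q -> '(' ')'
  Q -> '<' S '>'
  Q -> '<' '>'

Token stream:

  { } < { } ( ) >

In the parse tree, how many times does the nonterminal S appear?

[S [Q { }] [S [Q < [S [Q { }] [S [Q ( )]]] >]]]

4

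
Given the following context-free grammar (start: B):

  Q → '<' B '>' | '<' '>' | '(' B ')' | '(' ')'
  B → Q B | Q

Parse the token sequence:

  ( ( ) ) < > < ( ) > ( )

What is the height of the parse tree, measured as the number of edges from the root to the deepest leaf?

6

[B [Q ( [B [Q ( )]] )] [B [Q < >] [B [Q < [B [Q ( )]] >] [B [Q ( )]]]]]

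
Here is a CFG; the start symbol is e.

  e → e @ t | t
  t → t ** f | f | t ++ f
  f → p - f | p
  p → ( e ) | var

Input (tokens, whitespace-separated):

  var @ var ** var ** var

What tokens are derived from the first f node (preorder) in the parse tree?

[e [e [t [f [p var]]]] @ [t [t [t [f [p var]]] ** [f [p var]]] ** [f [p var]]]]

var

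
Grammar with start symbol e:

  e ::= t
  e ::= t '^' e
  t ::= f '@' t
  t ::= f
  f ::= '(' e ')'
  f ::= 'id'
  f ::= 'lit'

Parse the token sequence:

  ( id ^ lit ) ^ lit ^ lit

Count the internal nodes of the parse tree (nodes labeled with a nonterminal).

15

[e [t [f ( [e [t [f id]] ^ [e [t [f lit]]]] )]] ^ [e [t [f lit]] ^ [e [t [f lit]]]]]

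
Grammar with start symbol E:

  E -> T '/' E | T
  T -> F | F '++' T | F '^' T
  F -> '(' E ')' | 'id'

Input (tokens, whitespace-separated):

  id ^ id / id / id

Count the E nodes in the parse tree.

3

[E [T [F id] ^ [T [F id]]] / [E [T [F id]] / [E [T [F id]]]]]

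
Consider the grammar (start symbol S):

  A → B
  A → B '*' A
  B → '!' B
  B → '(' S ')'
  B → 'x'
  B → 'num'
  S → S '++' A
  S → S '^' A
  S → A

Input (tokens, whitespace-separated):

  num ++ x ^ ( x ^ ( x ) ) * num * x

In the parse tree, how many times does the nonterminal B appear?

[S [S [S [A [B num]]] ++ [A [B x]]] ^ [A [B ( [S [S [A [B x]]] ^ [A [B ( [S [A [B x]]] )]]] )] * [A [B num] * [A [B x]]]]]

8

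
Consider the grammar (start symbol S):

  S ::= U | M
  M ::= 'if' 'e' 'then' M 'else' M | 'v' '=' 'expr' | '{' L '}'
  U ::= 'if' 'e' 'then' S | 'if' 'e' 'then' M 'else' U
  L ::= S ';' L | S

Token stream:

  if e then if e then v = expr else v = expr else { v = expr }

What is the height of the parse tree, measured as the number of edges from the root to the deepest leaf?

6

[S [M if e then [M if e then [M v = expr] else [M v = expr]] else [M { [L [S [M v = expr]]] }]]]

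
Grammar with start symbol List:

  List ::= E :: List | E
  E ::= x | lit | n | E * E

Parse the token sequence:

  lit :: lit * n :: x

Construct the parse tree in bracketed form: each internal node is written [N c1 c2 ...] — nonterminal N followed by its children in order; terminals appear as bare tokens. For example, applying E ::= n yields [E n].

[List [E lit] :: [List [E [E lit] * [E n]] :: [List [E x]]]]

List
E :: List
lit :: List
lit :: E :: List
lit :: E * E :: List
lit :: lit * E :: List
lit :: lit * n :: List
lit :: lit * n :: E
lit :: lit * n :: x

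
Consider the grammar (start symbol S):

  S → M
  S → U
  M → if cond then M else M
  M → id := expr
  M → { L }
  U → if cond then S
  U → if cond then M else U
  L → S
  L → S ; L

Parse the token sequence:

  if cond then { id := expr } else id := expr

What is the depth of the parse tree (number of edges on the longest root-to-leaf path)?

6

[S [M if cond then [M { [L [S [M id := expr]]] }] else [M id := expr]]]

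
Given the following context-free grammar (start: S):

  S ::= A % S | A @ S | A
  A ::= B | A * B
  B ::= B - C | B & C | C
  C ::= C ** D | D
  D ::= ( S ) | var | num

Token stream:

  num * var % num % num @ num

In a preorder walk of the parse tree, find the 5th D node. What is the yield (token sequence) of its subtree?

num

[S [A [A [B [C [D num]]]] * [B [C [D var]]]] % [S [A [B [C [D num]]]] % [S [A [B [C [D num]]]] @ [S [A [B [C [D num]]]]]]]]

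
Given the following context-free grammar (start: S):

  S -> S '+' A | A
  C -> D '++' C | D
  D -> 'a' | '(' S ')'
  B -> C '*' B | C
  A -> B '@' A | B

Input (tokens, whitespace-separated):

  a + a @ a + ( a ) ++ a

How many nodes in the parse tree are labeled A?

[S [S [S [A [B [C [D a]]]]] + [A [B [C [D a]]] @ [A [B [C [D a]]]]]] + [A [B [C [D ( [S [A [B [C [D a]]]]] )] ++ [C [D a]]]]]]

5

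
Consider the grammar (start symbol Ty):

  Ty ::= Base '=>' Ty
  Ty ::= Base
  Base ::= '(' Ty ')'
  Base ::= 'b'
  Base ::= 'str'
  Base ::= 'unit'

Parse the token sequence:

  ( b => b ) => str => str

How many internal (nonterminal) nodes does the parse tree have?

10

[Ty [Base ( [Ty [Base b] => [Ty [Base b]]] )] => [Ty [Base str] => [Ty [Base str]]]]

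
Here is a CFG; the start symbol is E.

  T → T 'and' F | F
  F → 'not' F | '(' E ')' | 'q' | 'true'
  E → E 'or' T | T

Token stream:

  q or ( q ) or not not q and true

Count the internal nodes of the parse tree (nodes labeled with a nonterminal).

16

[E [E [E [T [F q]]] or [T [F ( [E [T [F q]]] )]]] or [T [T [F not [F not [F q]]]] and [F true]]]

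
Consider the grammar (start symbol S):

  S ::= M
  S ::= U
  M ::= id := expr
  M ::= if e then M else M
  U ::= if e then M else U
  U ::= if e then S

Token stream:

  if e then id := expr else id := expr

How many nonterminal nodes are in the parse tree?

[S [M if e then [M id := expr] else [M id := expr]]]

4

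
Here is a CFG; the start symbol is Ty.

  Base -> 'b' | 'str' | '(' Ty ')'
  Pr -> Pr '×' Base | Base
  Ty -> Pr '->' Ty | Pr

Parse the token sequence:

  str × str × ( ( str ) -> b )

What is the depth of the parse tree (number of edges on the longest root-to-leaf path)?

9

[Ty [Pr [Pr [Pr [Base str]] × [Base str]] × [Base ( [Ty [Pr [Base ( [Ty [Pr [Base str]]] )]] -> [Ty [Pr [Base b]]]] )]]]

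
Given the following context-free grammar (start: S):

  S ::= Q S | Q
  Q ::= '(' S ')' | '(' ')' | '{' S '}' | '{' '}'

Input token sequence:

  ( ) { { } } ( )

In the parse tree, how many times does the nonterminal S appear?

4

[S [Q ( )] [S [Q { [S [Q { }]] }] [S [Q ( )]]]]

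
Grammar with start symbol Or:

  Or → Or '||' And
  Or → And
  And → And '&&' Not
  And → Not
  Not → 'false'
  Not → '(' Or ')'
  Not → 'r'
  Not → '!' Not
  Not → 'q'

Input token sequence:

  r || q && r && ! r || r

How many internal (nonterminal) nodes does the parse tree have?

[Or [Or [Or [And [Not r]]] || [And [And [And [Not q]] && [Not r]] && [Not ! [Not r]]]] || [And [Not r]]]

14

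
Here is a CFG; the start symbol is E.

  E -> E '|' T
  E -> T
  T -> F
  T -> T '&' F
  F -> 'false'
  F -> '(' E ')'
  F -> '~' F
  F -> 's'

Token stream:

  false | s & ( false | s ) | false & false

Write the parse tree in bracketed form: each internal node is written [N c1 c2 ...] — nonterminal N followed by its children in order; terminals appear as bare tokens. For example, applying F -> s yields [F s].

E
E | T
E | T | T
T | T | T
F | T | T
false | T | T
false | T & F | T
false | F & F | T
false | s & F | T
false | s & ( E ) | T
false | s & ( E | T ) | T
false | s & ( T | T ) | T
false | s & ( F | T ) | T
false | s & ( false | T ) | T
false | s & ( false | F ) | T
false | s & ( false | s ) | T
false | s & ( false | s ) | T & F
false | s & ( false | s ) | F & F
false | s & ( false | s ) | false & F
false | s & ( false | s ) | false & false

[E [E [E [T [F false]]] | [T [T [F s]] & [F ( [E [E [T [F false]]] | [T [F s]]] )]]] | [T [T [F false]] & [F false]]]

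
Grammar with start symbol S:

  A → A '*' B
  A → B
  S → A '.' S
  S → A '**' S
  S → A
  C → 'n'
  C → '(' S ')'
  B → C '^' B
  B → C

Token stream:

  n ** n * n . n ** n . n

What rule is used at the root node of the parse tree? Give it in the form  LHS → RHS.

[S [A [B [C n]]] ** [S [A [A [B [C n]]] * [B [C n]]] . [S [A [B [C n]]] ** [S [A [B [C n]]] . [S [A [B [C n]]]]]]]]

S → A '**' S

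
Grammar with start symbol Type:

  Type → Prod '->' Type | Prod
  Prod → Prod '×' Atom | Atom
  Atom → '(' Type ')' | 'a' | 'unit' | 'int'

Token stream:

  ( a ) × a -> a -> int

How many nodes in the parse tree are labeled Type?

[Type [Prod [Prod [Atom ( [Type [Prod [Atom a]]] )]] × [Atom a]] -> [Type [Prod [Atom a]] -> [Type [Prod [Atom int]]]]]

4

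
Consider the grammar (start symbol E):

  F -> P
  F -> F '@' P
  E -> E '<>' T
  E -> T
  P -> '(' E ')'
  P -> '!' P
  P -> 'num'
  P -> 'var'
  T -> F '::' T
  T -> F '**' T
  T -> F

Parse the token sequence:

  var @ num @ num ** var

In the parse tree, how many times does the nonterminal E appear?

[E [T [F [F [F [P var]] @ [P num]] @ [P num]] ** [T [F [P var]]]]]

1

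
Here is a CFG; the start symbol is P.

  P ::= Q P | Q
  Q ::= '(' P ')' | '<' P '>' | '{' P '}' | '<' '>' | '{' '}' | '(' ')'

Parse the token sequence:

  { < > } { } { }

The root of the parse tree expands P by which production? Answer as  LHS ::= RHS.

[P [Q { [P [Q < >]] }] [P [Q { }] [P [Q { }]]]]

P ::= Q P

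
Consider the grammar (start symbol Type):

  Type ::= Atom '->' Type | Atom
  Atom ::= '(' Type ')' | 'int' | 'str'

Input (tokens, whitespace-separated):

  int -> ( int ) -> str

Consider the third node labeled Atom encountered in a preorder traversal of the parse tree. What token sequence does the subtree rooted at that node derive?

int

[Type [Atom int] -> [Type [Atom ( [Type [Atom int]] )] -> [Type [Atom str]]]]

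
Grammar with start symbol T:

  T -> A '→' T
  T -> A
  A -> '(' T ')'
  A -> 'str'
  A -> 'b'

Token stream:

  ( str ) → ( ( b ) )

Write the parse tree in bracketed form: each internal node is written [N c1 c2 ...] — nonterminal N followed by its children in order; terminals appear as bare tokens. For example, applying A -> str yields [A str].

[T [A ( [T [A str]] )] → [T [A ( [T [A ( [T [A b]] )]] )]]]

T
A → T
( T ) → T
( A ) → T
( str ) → T
( str ) → A
( str ) → ( T )
( str ) → ( A )
( str ) → ( ( T ) )
( str ) → ( ( A ) )
( str ) → ( ( b ) )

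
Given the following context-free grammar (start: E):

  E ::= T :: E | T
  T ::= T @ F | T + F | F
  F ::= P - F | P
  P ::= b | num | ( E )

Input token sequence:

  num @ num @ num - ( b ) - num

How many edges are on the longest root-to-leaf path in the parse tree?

[E [T [T [T [F [P num]]] @ [F [P num]]] @ [F [P num] - [F [P ( [E [T [F [P b]]]] )] - [F [P num]]]]]]

9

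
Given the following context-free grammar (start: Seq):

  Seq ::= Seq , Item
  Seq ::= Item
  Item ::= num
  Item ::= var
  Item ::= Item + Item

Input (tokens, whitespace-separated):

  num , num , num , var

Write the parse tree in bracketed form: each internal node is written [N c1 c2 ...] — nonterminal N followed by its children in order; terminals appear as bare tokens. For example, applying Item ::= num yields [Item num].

Seq
Seq , Item
Seq , Item , Item
Seq , Item , Item , Item
Item , Item , Item , Item
num , Item , Item , Item
num , num , Item , Item
num , num , num , Item
num , num , num , var

[Seq [Seq [Seq [Seq [Item num]] , [Item num]] , [Item num]] , [Item var]]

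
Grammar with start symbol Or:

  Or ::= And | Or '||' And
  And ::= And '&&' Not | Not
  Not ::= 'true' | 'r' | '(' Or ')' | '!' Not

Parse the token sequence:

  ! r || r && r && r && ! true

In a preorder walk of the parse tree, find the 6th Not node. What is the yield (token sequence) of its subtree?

[Or [Or [And [Not ! [Not r]]]] || [And [And [And [And [Not r]] && [Not r]] && [Not r]] && [Not ! [Not true]]]]

! true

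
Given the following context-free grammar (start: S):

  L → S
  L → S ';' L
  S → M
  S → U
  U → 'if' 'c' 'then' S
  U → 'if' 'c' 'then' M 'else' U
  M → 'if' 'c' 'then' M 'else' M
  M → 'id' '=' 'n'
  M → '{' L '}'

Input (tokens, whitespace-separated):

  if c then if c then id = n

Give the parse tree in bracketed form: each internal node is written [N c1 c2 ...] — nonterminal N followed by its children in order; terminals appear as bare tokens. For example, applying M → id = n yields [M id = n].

[S [U if c then [S [U if c then [S [M id = n]]]]]]

S
U
if c then S
if c then U
if c then if c then S
if c then if c then M
if c then if c then id = n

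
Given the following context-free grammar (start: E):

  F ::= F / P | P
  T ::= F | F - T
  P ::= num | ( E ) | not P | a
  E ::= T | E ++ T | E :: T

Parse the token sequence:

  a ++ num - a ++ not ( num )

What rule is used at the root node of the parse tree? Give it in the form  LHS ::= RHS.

E ::= E ++ T

[E [E [E [T [F [P a]]]] ++ [T [F [P num]] - [T [F [P a]]]]] ++ [T [F [P not [P ( [E [T [F [P num]]]] )]]]]]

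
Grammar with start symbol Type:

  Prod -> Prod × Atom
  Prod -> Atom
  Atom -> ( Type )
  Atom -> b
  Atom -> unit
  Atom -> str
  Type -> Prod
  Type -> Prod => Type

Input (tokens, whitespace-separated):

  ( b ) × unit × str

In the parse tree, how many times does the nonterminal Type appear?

2

[Type [Prod [Prod [Prod [Atom ( [Type [Prod [Atom b]]] )]] × [Atom unit]] × [Atom str]]]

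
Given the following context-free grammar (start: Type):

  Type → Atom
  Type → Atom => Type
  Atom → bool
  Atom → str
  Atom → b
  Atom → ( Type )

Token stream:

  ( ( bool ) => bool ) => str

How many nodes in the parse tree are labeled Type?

5

[Type [Atom ( [Type [Atom ( [Type [Atom bool]] )] => [Type [Atom bool]]] )] => [Type [Atom str]]]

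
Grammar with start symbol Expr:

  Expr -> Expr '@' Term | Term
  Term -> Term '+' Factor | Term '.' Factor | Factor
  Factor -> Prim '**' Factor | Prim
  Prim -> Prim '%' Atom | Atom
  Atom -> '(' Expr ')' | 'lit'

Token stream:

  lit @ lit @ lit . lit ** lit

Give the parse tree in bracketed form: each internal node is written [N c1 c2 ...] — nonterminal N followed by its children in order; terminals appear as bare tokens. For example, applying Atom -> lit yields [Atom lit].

[Expr [Expr [Expr [Term [Factor [Prim [Atom lit]]]]] @ [Term [Factor [Prim [Atom lit]]]]] @ [Term [Term [Factor [Prim [Atom lit]]]] . [Factor [Prim [Atom lit]] ** [Factor [Prim [Atom lit]]]]]]

Expr
Expr @ Term
Expr @ Term @ Term
Term @ Term @ Term
Factor @ Term @ Term
Prim @ Term @ Term
Atom @ Term @ Term
lit @ Term @ Term
lit @ Factor @ Term
lit @ Prim @ Term
lit @ Atom @ Term
lit @ lit @ Term
lit @ lit @ Term . Factor
lit @ lit @ Factor . Factor
lit @ lit @ Prim . Factor
lit @ lit @ Atom . Factor
lit @ lit @ lit . Factor
lit @ lit @ lit . Prim ** Factor
lit @ lit @ lit . Atom ** Factor
lit @ lit @ lit . lit ** Factor
lit @ lit @ lit . lit ** Prim
lit @ lit @ lit . lit ** Atom
lit @ lit @ lit . lit ** lit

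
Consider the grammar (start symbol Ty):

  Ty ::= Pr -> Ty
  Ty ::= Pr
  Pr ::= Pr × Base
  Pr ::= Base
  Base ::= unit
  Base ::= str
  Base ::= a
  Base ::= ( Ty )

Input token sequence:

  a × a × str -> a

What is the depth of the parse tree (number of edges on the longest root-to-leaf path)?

5

[Ty [Pr [Pr [Pr [Base a]] × [Base a]] × [Base str]] -> [Ty [Pr [Base a]]]]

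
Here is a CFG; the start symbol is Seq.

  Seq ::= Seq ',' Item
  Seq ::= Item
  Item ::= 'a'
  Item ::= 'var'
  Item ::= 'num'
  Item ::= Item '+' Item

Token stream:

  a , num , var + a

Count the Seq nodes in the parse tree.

[Seq [Seq [Seq [Item a]] , [Item num]] , [Item [Item var] + [Item a]]]

3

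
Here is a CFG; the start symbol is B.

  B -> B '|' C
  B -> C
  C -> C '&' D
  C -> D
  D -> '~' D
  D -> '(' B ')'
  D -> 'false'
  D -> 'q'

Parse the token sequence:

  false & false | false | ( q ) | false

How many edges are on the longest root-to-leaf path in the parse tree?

[B [B [B [B [C [C [D false]] & [D false]]] | [C [D false]]] | [C [D ( [B [C [D q]]] )]]] | [C [D false]]]

7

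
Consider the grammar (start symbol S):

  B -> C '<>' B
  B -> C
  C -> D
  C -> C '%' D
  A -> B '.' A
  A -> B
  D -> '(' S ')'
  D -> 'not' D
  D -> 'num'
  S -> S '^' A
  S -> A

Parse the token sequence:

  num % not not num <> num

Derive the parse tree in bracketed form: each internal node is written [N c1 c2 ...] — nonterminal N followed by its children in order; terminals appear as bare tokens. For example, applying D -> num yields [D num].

S
A
B
C <> B
C % D <> B
D % D <> B
num % D <> B
num % not D <> B
num % not not D <> B
num % not not num <> B
num % not not num <> C
num % not not num <> D
num % not not num <> num

[S [A [B [C [C [D num]] % [D not [D not [D num]]]] <> [B [C [D num]]]]]]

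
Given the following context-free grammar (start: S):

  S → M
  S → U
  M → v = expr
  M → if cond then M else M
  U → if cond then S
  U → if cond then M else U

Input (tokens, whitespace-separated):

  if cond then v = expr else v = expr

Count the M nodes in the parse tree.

[S [M if cond then [M v = expr] else [M v = expr]]]

3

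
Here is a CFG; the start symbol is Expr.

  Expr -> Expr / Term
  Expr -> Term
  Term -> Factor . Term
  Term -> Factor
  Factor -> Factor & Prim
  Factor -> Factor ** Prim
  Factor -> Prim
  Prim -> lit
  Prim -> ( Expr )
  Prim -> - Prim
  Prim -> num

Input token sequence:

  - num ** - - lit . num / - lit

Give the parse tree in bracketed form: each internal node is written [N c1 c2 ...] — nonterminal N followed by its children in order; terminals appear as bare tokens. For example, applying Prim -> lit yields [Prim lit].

Expr
Expr / Term
Term / Term
Factor . Term / Term
Factor ** Prim . Term / Term
Prim ** Prim . Term / Term
- Prim ** Prim . Term / Term
- num ** Prim . Term / Term
- num ** - Prim . Term / Term
- num ** - - Prim . Term / Term
- num ** - - lit . Term / Term
- num ** - - lit . Factor / Term
- num ** - - lit . Prim / Term
- num ** - - lit . num / Term
- num ** - - lit . num / Factor
- num ** - - lit . num / Prim
- num ** - - lit . num / - Prim
- num ** - - lit . num / - lit

[Expr [Expr [Term [Factor [Factor [Prim - [Prim num]]] ** [Prim - [Prim - [Prim lit]]]] . [Term [Factor [Prim num]]]]] / [Term [Factor [Prim - [Prim lit]]]]]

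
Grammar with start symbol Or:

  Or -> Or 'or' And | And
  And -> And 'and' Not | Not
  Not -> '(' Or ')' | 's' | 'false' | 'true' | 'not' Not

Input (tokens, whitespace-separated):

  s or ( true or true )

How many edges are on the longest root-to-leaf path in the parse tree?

[Or [Or [And [Not s]]] or [And [Not ( [Or [Or [And [Not true]]] or [And [Not true]]] )]]]

7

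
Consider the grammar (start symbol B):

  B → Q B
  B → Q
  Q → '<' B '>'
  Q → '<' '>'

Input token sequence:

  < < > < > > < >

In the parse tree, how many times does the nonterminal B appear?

[B [Q < [B [Q < >] [B [Q < >]]] >] [B [Q < >]]]

4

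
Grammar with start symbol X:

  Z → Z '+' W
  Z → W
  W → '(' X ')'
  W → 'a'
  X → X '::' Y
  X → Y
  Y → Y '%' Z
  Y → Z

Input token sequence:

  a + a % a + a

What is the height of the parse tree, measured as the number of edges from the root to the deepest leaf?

[X [Y [Y [Z [Z [W a]] + [W a]]] % [Z [Z [W a]] + [W a]]]]

6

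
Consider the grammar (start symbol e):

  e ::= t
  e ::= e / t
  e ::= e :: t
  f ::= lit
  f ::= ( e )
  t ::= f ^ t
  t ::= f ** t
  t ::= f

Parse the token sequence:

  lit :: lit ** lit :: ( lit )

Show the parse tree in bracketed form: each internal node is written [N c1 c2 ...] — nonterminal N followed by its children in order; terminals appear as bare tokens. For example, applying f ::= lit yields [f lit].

e
e :: t
e :: t :: t
t :: t :: t
f :: t :: t
lit :: t :: t
lit :: f ** t :: t
lit :: lit ** t :: t
lit :: lit ** f :: t
lit :: lit ** lit :: t
lit :: lit ** lit :: f
lit :: lit ** lit :: ( e )
lit :: lit ** lit :: ( t )
lit :: lit ** lit :: ( f )
lit :: lit ** lit :: ( lit )

[e [e [e [t [f lit]]] :: [t [f lit] ** [t [f lit]]]] :: [t [f ( [e [t [f lit]]] )]]]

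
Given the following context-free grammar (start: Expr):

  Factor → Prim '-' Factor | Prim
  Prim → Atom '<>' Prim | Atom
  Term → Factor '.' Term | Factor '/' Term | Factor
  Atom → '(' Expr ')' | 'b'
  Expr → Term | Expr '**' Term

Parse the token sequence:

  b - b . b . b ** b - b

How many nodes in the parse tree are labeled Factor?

[Expr [Expr [Term [Factor [Prim [Atom b]] - [Factor [Prim [Atom b]]]] . [Term [Factor [Prim [Atom b]]] . [Term [Factor [Prim [Atom b]]]]]]] ** [Term [Factor [Prim [Atom b]] - [Factor [Prim [Atom b]]]]]]

6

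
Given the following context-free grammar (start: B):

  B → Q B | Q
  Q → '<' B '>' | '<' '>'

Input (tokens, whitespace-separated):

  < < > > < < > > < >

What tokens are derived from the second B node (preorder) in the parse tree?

[B [Q < [B [Q < >]] >] [B [Q < [B [Q < >]] >] [B [Q < >]]]]

< >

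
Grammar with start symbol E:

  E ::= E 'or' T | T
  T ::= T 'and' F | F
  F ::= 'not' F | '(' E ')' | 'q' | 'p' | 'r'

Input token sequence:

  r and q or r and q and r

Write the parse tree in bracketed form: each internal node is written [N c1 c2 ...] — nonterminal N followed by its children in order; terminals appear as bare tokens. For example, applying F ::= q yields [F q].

[E [E [T [T [F r]] and [F q]]] or [T [T [T [F r]] and [F q]] and [F r]]]

E
E or T
T or T
T and F or T
F and F or T
r and F or T
r and q or T
r and q or T and F
r and q or T and F and F
r and q or F and F and F
r and q or r and F and F
r and q or r and q and F
r and q or r and q and r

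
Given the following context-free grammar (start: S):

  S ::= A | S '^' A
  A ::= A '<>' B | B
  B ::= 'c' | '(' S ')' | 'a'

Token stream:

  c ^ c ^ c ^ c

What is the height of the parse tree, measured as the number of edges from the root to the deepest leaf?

6

[S [S [S [S [A [B c]]] ^ [A [B c]]] ^ [A [B c]]] ^ [A [B c]]]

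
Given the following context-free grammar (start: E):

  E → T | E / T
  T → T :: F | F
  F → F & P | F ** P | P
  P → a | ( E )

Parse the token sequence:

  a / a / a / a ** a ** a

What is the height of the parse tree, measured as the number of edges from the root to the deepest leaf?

7

[E [E [E [E [T [F [P a]]]] / [T [F [P a]]]] / [T [F [P a]]]] / [T [F [F [F [P a]] ** [P a]] ** [P a]]]]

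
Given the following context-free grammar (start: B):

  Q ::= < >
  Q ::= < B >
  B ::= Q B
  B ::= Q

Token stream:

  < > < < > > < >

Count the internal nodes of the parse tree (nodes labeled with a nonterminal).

8

[B [Q < >] [B [Q < [B [Q < >]] >] [B [Q < >]]]]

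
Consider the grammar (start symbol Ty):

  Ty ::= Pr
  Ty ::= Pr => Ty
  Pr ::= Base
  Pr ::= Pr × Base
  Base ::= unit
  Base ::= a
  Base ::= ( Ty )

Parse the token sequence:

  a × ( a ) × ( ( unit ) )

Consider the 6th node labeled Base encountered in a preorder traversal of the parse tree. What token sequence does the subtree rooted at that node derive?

unit

[Ty [Pr [Pr [Pr [Base a]] × [Base ( [Ty [Pr [Base a]]] )]] × [Base ( [Ty [Pr [Base ( [Ty [Pr [Base unit]]] )]]] )]]]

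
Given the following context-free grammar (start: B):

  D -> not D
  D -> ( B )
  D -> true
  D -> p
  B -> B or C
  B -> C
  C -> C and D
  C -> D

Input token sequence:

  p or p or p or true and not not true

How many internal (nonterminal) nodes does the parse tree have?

16

[B [B [B [B [C [D p]]] or [C [D p]]] or [C [D p]]] or [C [C [D true]] and [D not [D not [D true]]]]]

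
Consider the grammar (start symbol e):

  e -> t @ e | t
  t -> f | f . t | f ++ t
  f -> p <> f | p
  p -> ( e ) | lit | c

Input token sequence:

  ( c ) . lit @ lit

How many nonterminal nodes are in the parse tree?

[e [t [f [p ( [e [t [f [p c]]]] )]] . [t [f [p lit]]]] @ [e [t [f [p lit]]]]]

15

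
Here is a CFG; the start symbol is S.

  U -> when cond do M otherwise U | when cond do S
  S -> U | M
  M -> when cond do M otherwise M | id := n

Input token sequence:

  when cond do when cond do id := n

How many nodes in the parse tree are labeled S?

3

[S [U when cond do [S [U when cond do [S [M id := n]]]]]]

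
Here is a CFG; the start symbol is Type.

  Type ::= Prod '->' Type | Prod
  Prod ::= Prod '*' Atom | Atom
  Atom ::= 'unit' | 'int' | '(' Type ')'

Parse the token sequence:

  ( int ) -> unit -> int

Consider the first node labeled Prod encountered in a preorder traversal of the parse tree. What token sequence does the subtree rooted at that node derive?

( int )

[Type [Prod [Atom ( [Type [Prod [Atom int]]] )]] -> [Type [Prod [Atom unit]] -> [Type [Prod [Atom int]]]]]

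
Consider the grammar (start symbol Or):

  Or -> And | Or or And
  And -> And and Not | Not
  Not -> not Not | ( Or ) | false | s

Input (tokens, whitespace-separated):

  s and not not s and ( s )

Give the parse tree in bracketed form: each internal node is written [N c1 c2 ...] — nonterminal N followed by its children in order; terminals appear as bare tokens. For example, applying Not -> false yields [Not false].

Or
And
And and Not
And and Not and Not
Not and Not and Not
s and Not and Not
s and not Not and Not
s and not not Not and Not
s and not not s and Not
s and not not s and ( Or )
s and not not s and ( And )
s and not not s and ( Not )
s and not not s and ( s )

[Or [And [And [And [Not s]] and [Not not [Not not [Not s]]]] and [Not ( [Or [And [Not s]]] )]]]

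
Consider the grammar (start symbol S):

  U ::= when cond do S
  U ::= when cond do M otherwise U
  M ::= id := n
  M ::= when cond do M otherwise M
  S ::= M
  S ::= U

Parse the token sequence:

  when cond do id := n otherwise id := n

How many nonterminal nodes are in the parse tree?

[S [M when cond do [M id := n] otherwise [M id := n]]]

4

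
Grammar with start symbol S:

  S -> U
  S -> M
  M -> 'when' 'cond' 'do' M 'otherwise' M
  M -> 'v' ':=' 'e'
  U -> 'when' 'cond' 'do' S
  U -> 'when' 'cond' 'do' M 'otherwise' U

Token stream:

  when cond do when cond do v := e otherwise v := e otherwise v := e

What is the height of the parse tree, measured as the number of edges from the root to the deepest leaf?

[S [M when cond do [M when cond do [M v := e] otherwise [M v := e]] otherwise [M v := e]]]

4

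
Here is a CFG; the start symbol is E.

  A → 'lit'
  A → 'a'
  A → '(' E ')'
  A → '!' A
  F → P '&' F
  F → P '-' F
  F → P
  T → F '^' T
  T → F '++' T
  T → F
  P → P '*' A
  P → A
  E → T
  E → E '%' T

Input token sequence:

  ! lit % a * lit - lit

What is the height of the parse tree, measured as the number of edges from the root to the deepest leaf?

7

[E [E [T [F [P [A ! [A lit]]]]]] % [T [F [P [P [A a]] * [A lit]] - [F [P [A lit]]]]]]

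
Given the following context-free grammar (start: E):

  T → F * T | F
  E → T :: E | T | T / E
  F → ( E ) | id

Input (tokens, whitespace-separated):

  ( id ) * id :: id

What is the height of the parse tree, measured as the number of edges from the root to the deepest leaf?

6

[E [T [F ( [E [T [F id]]] )] * [T [F id]]] :: [E [T [F id]]]]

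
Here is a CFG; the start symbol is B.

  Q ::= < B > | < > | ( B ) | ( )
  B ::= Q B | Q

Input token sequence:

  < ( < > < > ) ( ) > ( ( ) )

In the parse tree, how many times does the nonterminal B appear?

7

[B [Q < [B [Q ( [B [Q < >] [B [Q < >]]] )] [B [Q ( )]]] >] [B [Q ( [B [Q ( )]] )]]]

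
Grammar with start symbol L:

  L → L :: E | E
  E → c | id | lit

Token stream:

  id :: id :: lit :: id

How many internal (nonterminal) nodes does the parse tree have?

8

[L [L [L [L [E id]] :: [E id]] :: [E lit]] :: [E id]]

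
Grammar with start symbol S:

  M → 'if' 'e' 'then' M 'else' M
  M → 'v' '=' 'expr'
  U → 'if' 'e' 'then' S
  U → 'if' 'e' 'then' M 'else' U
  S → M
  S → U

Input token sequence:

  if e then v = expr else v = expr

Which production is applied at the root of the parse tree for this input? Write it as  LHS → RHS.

S → M

[S [M if e then [M v = expr] else [M v = expr]]]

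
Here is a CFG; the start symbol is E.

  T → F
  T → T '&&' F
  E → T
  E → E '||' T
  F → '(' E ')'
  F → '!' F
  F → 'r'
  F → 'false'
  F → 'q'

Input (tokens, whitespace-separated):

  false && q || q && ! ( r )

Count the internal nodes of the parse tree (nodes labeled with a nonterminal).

14

[E [E [T [T [F false]] && [F q]]] || [T [T [F q]] && [F ! [F ( [E [T [F r]]] )]]]]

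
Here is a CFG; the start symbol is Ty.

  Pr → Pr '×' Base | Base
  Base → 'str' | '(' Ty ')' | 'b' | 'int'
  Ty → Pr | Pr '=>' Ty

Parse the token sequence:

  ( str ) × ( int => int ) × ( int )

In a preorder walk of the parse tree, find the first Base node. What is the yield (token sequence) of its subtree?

( str )

[Ty [Pr [Pr [Pr [Base ( [Ty [Pr [Base str]]] )]] × [Base ( [Ty [Pr [Base int]] => [Ty [Pr [Base int]]]] )]] × [Base ( [Ty [Pr [Base int]]] )]]]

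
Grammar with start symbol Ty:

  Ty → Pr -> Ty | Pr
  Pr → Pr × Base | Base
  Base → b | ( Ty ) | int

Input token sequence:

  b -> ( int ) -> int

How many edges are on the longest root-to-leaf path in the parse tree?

7

[Ty [Pr [Base b]] -> [Ty [Pr [Base ( [Ty [Pr [Base int]]] )]] -> [Ty [Pr [Base int]]]]]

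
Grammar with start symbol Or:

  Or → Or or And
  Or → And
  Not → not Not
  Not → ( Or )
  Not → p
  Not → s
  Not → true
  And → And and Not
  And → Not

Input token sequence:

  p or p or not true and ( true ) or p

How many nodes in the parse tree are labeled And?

[Or [Or [Or [Or [And [Not p]]] or [And [Not p]]] or [And [And [Not not [Not true]]] and [Not ( [Or [And [Not true]]] )]]] or [And [Not p]]]

6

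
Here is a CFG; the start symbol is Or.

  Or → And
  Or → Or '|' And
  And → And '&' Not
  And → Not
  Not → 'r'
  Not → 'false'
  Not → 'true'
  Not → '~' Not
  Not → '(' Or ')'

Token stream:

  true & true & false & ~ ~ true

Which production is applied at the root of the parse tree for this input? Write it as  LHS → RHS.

Or → And

[Or [And [And [And [And [Not true]] & [Not true]] & [Not false]] & [Not ~ [Not ~ [Not true]]]]]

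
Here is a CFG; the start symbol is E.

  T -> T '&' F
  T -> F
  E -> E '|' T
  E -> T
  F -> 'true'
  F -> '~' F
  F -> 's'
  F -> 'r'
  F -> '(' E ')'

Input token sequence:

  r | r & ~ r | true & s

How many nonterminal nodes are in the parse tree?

[E [E [E [T [F r]]] | [T [T [F r]] & [F ~ [F r]]]] | [T [T [F true]] & [F s]]]

14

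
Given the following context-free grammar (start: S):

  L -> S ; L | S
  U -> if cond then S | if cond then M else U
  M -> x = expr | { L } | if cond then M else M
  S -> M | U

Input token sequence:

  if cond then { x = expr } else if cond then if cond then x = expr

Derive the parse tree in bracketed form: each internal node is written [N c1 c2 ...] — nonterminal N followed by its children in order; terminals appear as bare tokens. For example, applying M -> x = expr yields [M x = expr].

S
U
if cond then M else U
if cond then { L } else U
if cond then { S } else U
if cond then { M } else U
if cond then { x = expr } else U
if cond then { x = expr } else if cond then S
if cond then { x = expr } else if cond then U
if cond then { x = expr } else if cond then if cond then S
if cond then { x = expr } else if cond then if cond then M
if cond then { x = expr } else if cond then if cond then x = expr

[S [U if cond then [M { [L [S [M x = expr]]] }] else [U if cond then [S [U if cond then [S [M x = expr]]]]]]]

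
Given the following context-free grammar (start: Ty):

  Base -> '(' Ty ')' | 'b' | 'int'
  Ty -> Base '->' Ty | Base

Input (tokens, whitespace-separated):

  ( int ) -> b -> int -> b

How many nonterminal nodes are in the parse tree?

[Ty [Base ( [Ty [Base int]] )] -> [Ty [Base b] -> [Ty [Base int] -> [Ty [Base b]]]]]

10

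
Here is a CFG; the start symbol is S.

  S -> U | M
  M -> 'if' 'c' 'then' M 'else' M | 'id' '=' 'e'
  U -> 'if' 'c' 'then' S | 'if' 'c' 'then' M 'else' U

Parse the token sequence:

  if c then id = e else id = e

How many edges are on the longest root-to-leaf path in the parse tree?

[S [M if c then [M id = e] else [M id = e]]]

3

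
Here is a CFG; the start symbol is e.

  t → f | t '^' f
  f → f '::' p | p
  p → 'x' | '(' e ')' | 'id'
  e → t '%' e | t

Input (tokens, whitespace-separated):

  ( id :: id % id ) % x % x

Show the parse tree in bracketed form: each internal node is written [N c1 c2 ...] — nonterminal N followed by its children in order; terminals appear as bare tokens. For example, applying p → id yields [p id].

[e [t [f [p ( [e [t [f [f [p id]] :: [p id]]] % [e [t [f [p id]]]]] )]]] % [e [t [f [p x]]] % [e [t [f [p x]]]]]]

e
t % e
f % e
p % e
( e ) % e
( t % e ) % e
( f % e ) % e
( f :: p % e ) % e
( p :: p % e ) % e
( id :: p % e ) % e
( id :: id % e ) % e
( id :: id % t ) % e
( id :: id % f ) % e
( id :: id % p ) % e
( id :: id % id ) % e
( id :: id % id ) % t % e
( id :: id % id ) % f % e
( id :: id % id ) % p % e
( id :: id % id ) % x % e
( id :: id % id ) % x % t
( id :: id % id ) % x % f
( id :: id % id ) % x % p
( id :: id % id ) % x % x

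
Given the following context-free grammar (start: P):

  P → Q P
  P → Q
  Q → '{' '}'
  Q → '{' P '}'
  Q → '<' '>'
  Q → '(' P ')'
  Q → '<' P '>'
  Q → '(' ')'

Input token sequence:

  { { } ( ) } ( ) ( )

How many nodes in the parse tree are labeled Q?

[P [Q { [P [Q { }] [P [Q ( )]]] }] [P [Q ( )] [P [Q ( )]]]]

5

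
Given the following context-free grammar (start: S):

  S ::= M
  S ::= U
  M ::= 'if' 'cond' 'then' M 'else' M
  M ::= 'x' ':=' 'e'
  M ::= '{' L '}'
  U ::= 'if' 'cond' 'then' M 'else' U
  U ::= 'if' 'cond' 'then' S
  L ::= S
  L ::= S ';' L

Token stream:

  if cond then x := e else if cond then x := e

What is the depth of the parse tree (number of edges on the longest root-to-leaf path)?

5

[S [U if cond then [M x := e] else [U if cond then [S [M x := e]]]]]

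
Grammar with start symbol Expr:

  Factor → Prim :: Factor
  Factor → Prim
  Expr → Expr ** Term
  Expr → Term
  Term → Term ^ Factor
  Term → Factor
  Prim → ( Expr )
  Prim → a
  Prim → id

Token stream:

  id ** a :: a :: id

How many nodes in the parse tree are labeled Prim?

[Expr [Expr [Term [Factor [Prim id]]]] ** [Term [Factor [Prim a] :: [Factor [Prim a] :: [Factor [Prim id]]]]]]

4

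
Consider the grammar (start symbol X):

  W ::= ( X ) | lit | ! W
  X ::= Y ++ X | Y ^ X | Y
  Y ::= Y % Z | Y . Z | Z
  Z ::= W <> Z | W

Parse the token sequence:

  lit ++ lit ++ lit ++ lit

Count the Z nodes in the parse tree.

4

[X [Y [Z [W lit]]] ++ [X [Y [Z [W lit]]] ++ [X [Y [Z [W lit]]] ++ [X [Y [Z [W lit]]]]]]]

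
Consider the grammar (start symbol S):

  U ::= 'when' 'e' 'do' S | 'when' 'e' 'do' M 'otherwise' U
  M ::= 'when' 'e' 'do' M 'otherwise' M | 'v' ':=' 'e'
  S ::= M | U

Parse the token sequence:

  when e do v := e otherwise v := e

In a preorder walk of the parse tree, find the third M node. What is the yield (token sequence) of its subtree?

v := e

[S [M when e do [M v := e] otherwise [M v := e]]]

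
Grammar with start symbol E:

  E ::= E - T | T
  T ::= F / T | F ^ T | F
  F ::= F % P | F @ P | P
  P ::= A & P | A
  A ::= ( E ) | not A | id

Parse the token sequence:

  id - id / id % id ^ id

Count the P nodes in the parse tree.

5

[E [E [T [F [P [A id]]]]] - [T [F [P [A id]]] / [T [F [F [P [A id]]] % [P [A id]]] ^ [T [F [P [A id]]]]]]]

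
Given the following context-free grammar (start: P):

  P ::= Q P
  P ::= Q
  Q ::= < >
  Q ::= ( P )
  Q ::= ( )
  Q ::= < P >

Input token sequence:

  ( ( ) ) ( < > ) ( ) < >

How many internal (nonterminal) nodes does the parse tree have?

[P [Q ( [P [Q ( )]] )] [P [Q ( [P [Q < >]] )] [P [Q ( )] [P [Q < >]]]]]

12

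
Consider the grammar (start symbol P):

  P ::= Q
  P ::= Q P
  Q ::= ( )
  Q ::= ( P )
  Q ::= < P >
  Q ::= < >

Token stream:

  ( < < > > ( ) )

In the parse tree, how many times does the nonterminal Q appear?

4

[P [Q ( [P [Q < [P [Q < >]] >] [P [Q ( )]]] )]]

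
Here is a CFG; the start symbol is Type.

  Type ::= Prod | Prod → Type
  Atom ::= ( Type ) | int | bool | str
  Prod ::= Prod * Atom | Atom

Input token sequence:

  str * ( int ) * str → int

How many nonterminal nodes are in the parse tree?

[Type [Prod [Prod [Prod [Atom str]] * [Atom ( [Type [Prod [Atom int]]] )]] * [Atom str]] → [Type [Prod [Atom int]]]]

13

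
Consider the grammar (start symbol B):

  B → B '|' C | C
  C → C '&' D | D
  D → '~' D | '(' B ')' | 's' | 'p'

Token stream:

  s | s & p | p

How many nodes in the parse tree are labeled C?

4

[B [B [B [C [D s]]] | [C [C [D s]] & [D p]]] | [C [D p]]]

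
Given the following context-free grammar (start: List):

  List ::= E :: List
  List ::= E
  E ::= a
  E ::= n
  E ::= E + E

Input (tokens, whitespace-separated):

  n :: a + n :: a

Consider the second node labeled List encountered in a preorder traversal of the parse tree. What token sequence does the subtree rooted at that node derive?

[List [E n] :: [List [E [E a] + [E n]] :: [List [E a]]]]

a + n :: a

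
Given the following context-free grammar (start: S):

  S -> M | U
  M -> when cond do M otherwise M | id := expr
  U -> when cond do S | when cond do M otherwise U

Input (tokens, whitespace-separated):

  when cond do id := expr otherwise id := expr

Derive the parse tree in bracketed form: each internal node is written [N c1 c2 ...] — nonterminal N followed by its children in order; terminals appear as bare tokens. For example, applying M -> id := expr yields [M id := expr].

S
M
when cond do M otherwise M
when cond do id := expr otherwise M
when cond do id := expr otherwise id := expr

[S [M when cond do [M id := expr] otherwise [M id := expr]]]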